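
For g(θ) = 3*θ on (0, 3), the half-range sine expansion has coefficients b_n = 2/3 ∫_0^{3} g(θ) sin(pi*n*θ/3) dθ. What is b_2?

-9/pi

b_2 = 2/3 ∫_0^{3} (3*θ) sin(2*pi*θ/3) dθ.
Integrating by parts (boundary term plus one more integral), an antiderivative of (3*θ) sin(2*pi*θ/3) is -9*θ*cos(2*pi*θ/3)/(2*pi) + 27*sin(2*pi*θ/3)/(4*pi**2); evaluating from 0 to 3: ∫_{0}^{3} (3*θ) sin(2*pi*θ/3) dθ = (-27/(2*pi)) - (0) = -27/(2*pi).
Hence b_2 = (2/3)·(-27/(2*pi)) = -9/pi.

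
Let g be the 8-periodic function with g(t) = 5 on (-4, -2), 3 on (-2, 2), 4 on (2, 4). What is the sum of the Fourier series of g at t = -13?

t = -13 differs from t = 3 by -2 full period(s), and the series is 8-periodic.
g is continuous at t = 3 with value 4, so the series converges to 4 there.

4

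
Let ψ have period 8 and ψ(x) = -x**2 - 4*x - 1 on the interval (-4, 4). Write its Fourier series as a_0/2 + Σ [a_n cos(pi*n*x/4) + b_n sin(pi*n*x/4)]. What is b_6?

16/(3*pi)

b_6 = 1/4 ∫_{-4}^{4} ψ(x) sin(3*pi*x/2) dx.
Integrating by parts twice (tabular method), an antiderivative of (-x**2 - 4*x - 1) sin(3*pi*x/2) is 2*x**2*cos(3*pi*x/2)/(3*pi) - 8*x*sin(3*pi*x/2)/(9*pi**2) + 8*x*cos(3*pi*x/2)/(3*pi) - 16*sin(3*pi*x/2)/(9*pi**2) - 16*cos(3*pi*x/2)/(27*pi**3) + 2*cos(3*pi*x/2)/(3*pi); evaluating from -4 to 4: ∫_{-4}^{4} (-x**2 - 4*x - 1) sin(3*pi*x/2) dx = (-16/(27*pi**3) + 22/pi) - (2*(-8 + 9*pi**2)/(27*pi**3)) = 64/(3*pi).
Hence b_6 = (1/4)·(64/(3*pi)) = 16/(3*pi).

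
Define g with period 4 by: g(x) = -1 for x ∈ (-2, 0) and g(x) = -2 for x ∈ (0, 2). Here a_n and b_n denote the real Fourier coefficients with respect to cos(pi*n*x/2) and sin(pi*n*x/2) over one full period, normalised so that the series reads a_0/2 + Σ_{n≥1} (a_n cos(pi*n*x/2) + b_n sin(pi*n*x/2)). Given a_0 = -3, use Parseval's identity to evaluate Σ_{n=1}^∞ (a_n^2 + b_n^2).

1/2

Parseval: a_0^2/2 + Σ_{n≥1} (a_n^2+b_n^2) = 1/2 ∫_{-2}^{2} g(x)^2 dx = 5.
Subtract a_0^2/2 = 9/2: Σ (a_n^2+b_n^2) = 1/2.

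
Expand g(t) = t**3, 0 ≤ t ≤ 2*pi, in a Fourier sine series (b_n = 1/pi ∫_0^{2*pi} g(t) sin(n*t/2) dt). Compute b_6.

4/9 - 8*pi**2/3

b_6 = 1/pi ∫_0^{2*pi} (t**3) sin(3*t) dt.
Integrating by parts three times (tabular method), an antiderivative of (t**3) sin(3*t) is -t**3*cos(3*t)/3 + t**2*sin(3*t)/3 + 2*t*cos(3*t)/9 - 2*sin(3*t)/27; evaluating from 0 to 2*pi: ∫_{0}^{2*pi} (t**3) sin(3*t) dt = (4*pi*(1 - 6*pi**2)/9) - (0) = 4*pi*(1 - 6*pi**2)/9.
Hence b_6 = (1/pi)·(4*pi*(1 - 6*pi**2)/9) = 4/9 - 8*pi**2/3.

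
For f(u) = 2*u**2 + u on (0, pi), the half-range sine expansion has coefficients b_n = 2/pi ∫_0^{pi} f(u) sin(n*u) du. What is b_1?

b_1 = 2/pi ∫_0^{pi} (2*u**2 + u) sin(u) du.
Integrating by parts twice (tabular method), an antiderivative of (2*u**2 + u) sin(u) is -2*u**2*cos(u) + 4*u*sin(u) - u*cos(u) + sin(u) + 4*cos(u); evaluating from 0 to pi: ∫_{0}^{pi} (2*u**2 + u) sin(u) du = (-4 + pi + 2*pi**2) - (4) = -8 + pi + 2*pi**2.
Hence b_1 = (2/pi)·(-8 + pi + 2*pi**2) = -16/pi + 2 + 4*pi.

-16/pi + 2 + 4*pi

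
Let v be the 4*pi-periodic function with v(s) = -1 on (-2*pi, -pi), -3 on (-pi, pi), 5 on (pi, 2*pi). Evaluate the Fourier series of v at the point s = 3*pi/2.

5

v is continuous at s = 3*pi/2 with value 5, so the series converges to 5 there.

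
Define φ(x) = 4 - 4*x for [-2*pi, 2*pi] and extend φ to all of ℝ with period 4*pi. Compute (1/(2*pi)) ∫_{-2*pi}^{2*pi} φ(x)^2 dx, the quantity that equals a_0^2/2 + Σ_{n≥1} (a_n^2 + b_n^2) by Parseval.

(1/(2*pi)) ∫_{-2*pi}^{2*pi} φ(x)^2 dx = (1/(2*pi)) · (64*pi + 256*pi**3/3) = 32 + 128*pi**2/3.

32 + 128*pi**2/3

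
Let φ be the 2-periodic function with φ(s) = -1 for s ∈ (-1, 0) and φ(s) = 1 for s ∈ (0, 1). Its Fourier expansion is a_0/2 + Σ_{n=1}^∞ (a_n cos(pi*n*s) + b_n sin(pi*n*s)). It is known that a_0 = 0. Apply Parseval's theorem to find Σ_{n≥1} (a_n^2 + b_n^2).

2

Parseval: a_0^2/2 + Σ_{n≥1} (a_n^2+b_n^2) = ∫_{-1}^{1} φ(s)^2 ds = 2.
Subtract a_0^2/2 = 0: Σ (a_n^2+b_n^2) = 2.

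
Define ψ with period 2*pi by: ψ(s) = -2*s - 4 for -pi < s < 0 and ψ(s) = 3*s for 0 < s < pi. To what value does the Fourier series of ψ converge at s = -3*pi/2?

s = -3*pi/2 differs from s = pi/2 by -1 full period(s), and the series is 2*pi-periodic.
ψ is continuous at s = pi/2 with value 3*pi/2, so the series converges to 3*pi/2 there.

3*pi/2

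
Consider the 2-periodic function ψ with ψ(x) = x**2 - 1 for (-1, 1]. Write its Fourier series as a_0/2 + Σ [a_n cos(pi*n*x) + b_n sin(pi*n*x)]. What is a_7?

-4/(49*pi**2)

a_7 = ∫_{-1}^{1} ψ(x) cos(7*pi*x) dx.
ψ is even and cos(7*pi*x) is even, so the integrand is even and a_7 = 2 ∫_0^{1} ψ(x) cos(7*pi*x) dx.
Integrating by parts twice (tabular method), an antiderivative of (x**2 - 1) cos(7*pi*x) is x**2*sin(7*pi*x)/(7*pi) + 2*x*cos(7*pi*x)/(49*pi**2) - sin(7*pi*x)/(7*pi) - 2*sin(7*pi*x)/(343*pi**3); evaluating from 0 to 1: ∫_{0}^{1} (x**2 - 1) cos(7*pi*x) dx = (-2/(49*pi**2)) - (0) = -2/(49*pi**2).
Hence a_7 = 2·(-2/(49*pi**2)) = -4/(49*pi**2).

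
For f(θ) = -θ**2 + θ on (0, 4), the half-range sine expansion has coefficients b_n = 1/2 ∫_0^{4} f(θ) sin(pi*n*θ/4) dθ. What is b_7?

b_7 = 1/2 ∫_0^{4} (-θ**2 + θ) sin(7*pi*θ/4) dθ.
Integrating by parts twice (tabular method), an antiderivative of (-θ**2 + θ) sin(7*pi*θ/4) is 4*θ**2*cos(7*pi*θ/4)/(7*pi) - 32*θ*sin(7*pi*θ/4)/(49*pi**2) - 4*θ*cos(7*pi*θ/4)/(7*pi) + 16*sin(7*pi*θ/4)/(49*pi**2) - 128*cos(7*pi*θ/4)/(343*pi**3); evaluating from 0 to 4: ∫_{0}^{4} (-θ**2 + θ) sin(7*pi*θ/4) dθ = (16*(8 - 147*pi**2)/(343*pi**3)) - (-128/(343*pi**3)) = 16*(16 - 147*pi**2)/(343*pi**3).
Hence b_7 = (1/2)·(16*(16 - 147*pi**2)/(343*pi**3)) = 8*(16 - 147*pi**2)/(343*pi**3).

8*(16 - 147*pi**2)/(343*pi**3)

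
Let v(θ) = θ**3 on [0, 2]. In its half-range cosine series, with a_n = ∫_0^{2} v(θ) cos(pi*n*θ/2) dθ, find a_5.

a_5 = ∫_0^{2} (θ**3) cos(5*pi*θ/2) dθ.
Integrating by parts three times (tabular method), an antiderivative of (θ**3) cos(5*pi*θ/2) is 2*θ**3*sin(5*pi*θ/2)/(5*pi) + 12*θ**2*cos(5*pi*θ/2)/(25*pi**2) - 48*θ*sin(5*pi*θ/2)/(125*pi**3) - 96*cos(5*pi*θ/2)/(625*pi**4); evaluating from 0 to 2: ∫_{0}^{2} (θ**3) cos(5*pi*θ/2) dθ = (48*(2 - 25*pi**2)/(625*pi**4)) - (-96/(625*pi**4)) = 48*(4 - 25*pi**2)/(625*pi**4).
Hence a_5 = 48*(4 - 25*pi**2)/(625*pi**4).

48*(4 - 25*pi**2)/(625*pi**4)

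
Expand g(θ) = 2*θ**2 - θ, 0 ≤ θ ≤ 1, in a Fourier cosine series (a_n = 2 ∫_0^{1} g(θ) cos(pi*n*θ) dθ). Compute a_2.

a_2 = 2 ∫_0^{1} (2*θ**2 - θ) cos(2*pi*θ) dθ.
Integrating by parts twice (tabular method), an antiderivative of (2*θ**2 - θ) cos(2*pi*θ) is θ**2*sin(2*pi*θ)/pi - θ*sin(2*pi*θ)/(2*pi) + θ*cos(2*pi*θ)/pi**2 - sin(2*pi*θ)/(2*pi**3) - cos(2*pi*θ)/(4*pi**2); evaluating from 0 to 1: ∫_{0}^{1} (2*θ**2 - θ) cos(2*pi*θ) dθ = (3/(4*pi**2)) - (-1/(4*pi**2)) = pi**(-2).
Hence a_2 = 2·(pi**(-2)) = 2/pi**2.

2/pi**2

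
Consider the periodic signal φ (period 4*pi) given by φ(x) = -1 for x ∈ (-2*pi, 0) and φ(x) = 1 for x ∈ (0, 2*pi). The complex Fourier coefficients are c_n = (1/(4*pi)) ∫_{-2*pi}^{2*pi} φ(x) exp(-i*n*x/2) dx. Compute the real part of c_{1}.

Since φ is real-valued, Re(c_{1}) = (1/(4*pi)) ∫_{-2*pi}^{2*pi} φ(x) cos(x/2) dx = a_{1}/2.
(φ is odd, so the integrand is odd over a symmetric interval and the integral vanishes.)

0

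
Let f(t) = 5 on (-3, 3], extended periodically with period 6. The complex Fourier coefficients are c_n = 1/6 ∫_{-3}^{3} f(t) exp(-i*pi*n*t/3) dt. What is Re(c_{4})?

Since f is real-valued, Re(c_{4}) = 1/6 ∫_{-3}^{3} f(t) cos(4*pi*t/3) dt = a_{4}/2.
f is even and cos(4*pi*t/3) is even, so the integrand is even: ∫_{-3}^{3} f(t) cos(4*pi*t/3) dt = 2∫_0^{3} f(t) cos(4*pi*t/3) dt.
Directly, an antiderivative of (5) cos(4*pi*t/3) is 15*sin(4*pi*t/3)/(4*pi); evaluating from 0 to 3: ∫_{0}^{3} (5) cos(4*pi*t/3) dt = (0) - (0) = 0.
So ∫_{-3}^{3} f(t) cos(4*pi*t/3) dt = 0.
Hence Re(c_{4}) = (1/6)·(0) = 0.

0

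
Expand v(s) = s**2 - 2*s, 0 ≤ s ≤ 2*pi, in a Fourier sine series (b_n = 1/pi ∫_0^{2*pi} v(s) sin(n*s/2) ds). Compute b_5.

8*(-25*pi - 4 + 25*pi**2)/(125*pi)

b_5 = 1/pi ∫_0^{2*pi} (s**2 - 2*s) sin(5*s/2) ds.
Integrating by parts twice (tabular method), an antiderivative of (s**2 - 2*s) sin(5*s/2) is -2*s**2*cos(5*s/2)/5 + 8*s*sin(5*s/2)/25 + 4*s*cos(5*s/2)/5 - 8*sin(5*s/2)/25 + 16*cos(5*s/2)/125; evaluating from 0 to 2*pi: ∫_{0}^{2*pi} (s**2 - 2*s) sin(5*s/2) ds = (-8*pi/5 - 16/125 + 8*pi**2/5) - (16/125) = -8*pi/5 - 32/125 + 8*pi**2/5.
Hence b_5 = (1/pi)·(-8*pi/5 - 32/125 + 8*pi**2/5) = 8*(-25*pi - 4 + 25*pi**2)/(125*pi).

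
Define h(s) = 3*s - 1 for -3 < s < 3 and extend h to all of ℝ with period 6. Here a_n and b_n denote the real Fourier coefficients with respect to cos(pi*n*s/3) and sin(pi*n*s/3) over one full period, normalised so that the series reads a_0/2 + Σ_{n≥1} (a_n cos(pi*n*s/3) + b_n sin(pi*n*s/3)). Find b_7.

18/(7*pi)

b_7 = 1/3 ∫_{-3}^{3} h(s) sin(7*pi*s/3) ds.
Integrating by parts (boundary term plus one more integral), an antiderivative of (3*s - 1) sin(7*pi*s/3) is -9*s*cos(7*pi*s/3)/(7*pi) + 27*sin(7*pi*s/3)/(49*pi**2) + 3*cos(7*pi*s/3)/(7*pi); evaluating from -3 to 3: ∫_{-3}^{3} (3*s - 1) sin(7*pi*s/3) ds = (24/(7*pi)) - (-30/(7*pi)) = 54/(7*pi).
Hence b_7 = (1/3)·(54/(7*pi)) = 18/(7*pi).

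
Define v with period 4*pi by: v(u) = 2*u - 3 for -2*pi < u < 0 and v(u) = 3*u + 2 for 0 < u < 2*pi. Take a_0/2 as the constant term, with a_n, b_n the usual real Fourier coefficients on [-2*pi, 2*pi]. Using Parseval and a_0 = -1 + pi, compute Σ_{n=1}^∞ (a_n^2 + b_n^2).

25/2 + 25*pi + 101*pi**2/6

Parseval: a_0^2/2 + Σ_{n≥1} (a_n^2+b_n^2) = (1/(2*pi)) ∫_{-2*pi}^{2*pi} v(u)^2 du = 13 + 24*pi + 52*pi**2/3.
Subtract a_0^2/2 = (1 - pi)**2/2: Σ (a_n^2+b_n^2) = 25/2 + 25*pi + 101*pi**2/6.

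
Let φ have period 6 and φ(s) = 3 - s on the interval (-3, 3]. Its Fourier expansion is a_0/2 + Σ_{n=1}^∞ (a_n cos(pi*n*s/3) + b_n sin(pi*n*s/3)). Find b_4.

3/(2*pi)

b_4 = 1/3 ∫_{-3}^{3} φ(s) sin(4*pi*s/3) ds.
Integrating by parts (boundary term plus one more integral), an antiderivative of (3 - s) sin(4*pi*s/3) is 3*s*cos(4*pi*s/3)/(4*pi) - 9*sin(4*pi*s/3)/(16*pi**2) - 9*cos(4*pi*s/3)/(4*pi); evaluating from -3 to 3: ∫_{-3}^{3} (3 - s) sin(4*pi*s/3) ds = (0) - (-9/(2*pi)) = 9/(2*pi).
Hence b_4 = (1/3)·(9/(2*pi)) = 3/(2*pi).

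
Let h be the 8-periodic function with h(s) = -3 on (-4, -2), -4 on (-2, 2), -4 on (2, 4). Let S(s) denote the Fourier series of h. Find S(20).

s = 20 differs from s = 4 by 2 full period(s), and the series is 8-periodic.
At s = 4 the one-sided limits are h(4^-) = -4 and h(4^+) = -3.
By Dirichlet's theorem the series converges to their average, [(-4) + (-3)]/2 = -7/2.

-7/2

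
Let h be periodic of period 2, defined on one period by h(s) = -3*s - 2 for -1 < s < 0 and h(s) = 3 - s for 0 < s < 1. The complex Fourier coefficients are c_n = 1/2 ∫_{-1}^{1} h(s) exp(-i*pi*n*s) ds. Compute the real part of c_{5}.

Since h is real-valued, Re(c_{5}) = 1/2 ∫_{-1}^{1} h(s) cos(5*pi*s) ds = a_{5}/2.
Split the integral at the breakpoints.
Integrating by parts (boundary term plus one more integral), an antiderivative of (-3*s - 2) cos(5*pi*s) is -3*s*sin(5*pi*s)/(5*pi) - 2*sin(5*pi*s)/(5*pi) - 3*cos(5*pi*s)/(25*pi**2); evaluating from -1 to 0: ∫_{-1}^{0} (-3*s - 2) cos(5*pi*s) ds = (-3/(25*pi**2)) - (3/(25*pi**2)) = -6/(25*pi**2).
Integrating by parts (boundary term plus one more integral), an antiderivative of (3 - s) cos(5*pi*s) is -s*sin(5*pi*s)/(5*pi) + 3*sin(5*pi*s)/(5*pi) - cos(5*pi*s)/(25*pi**2); evaluating from 0 to 1: ∫_{0}^{1} (3 - s) cos(5*pi*s) ds = (1/(25*pi**2)) - (-1/(25*pi**2)) = 2/(25*pi**2).
So ∫_{-1}^{1} h(s) cos(5*pi*s) ds = -4/(25*pi**2).
Hence Re(c_{5}) = (1/2)·(-4/(25*pi**2)) = -2/(25*pi**2).

-2/(25*pi**2)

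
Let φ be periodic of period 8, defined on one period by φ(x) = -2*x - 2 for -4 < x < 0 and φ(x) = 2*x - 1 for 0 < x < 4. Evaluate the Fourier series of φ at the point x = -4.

13/2

x = -4 differs from x = 4 by -1 full period(s), and the series is 8-periodic.
At x = 4 the one-sided limits are φ(4^-) = 7 and φ(4^+) = 6.
By Dirichlet's theorem the series converges to their average, [(7) + (6)]/2 = 13/2.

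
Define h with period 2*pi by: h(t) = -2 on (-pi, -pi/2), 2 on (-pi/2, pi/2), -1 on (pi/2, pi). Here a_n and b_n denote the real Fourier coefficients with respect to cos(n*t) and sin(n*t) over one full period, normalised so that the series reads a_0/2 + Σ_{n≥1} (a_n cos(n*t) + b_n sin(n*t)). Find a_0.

1/2

a_0 = 1/pi ∫_{-pi}^{pi} h(t) dt = 1/pi · (pi/2) = 1/2.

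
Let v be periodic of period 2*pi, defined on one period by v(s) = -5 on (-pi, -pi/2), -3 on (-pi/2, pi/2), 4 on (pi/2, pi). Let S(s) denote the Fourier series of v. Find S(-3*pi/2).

s = -3*pi/2 differs from s = pi/2 by -1 full period(s), and the series is 2*pi-periodic.
At s = pi/2 the one-sided limits are v(pi/2^-) = -3 and v(pi/2^+) = 4.
By Dirichlet's theorem the series converges to their average, [(-3) + (4)]/2 = 1/2.

1/2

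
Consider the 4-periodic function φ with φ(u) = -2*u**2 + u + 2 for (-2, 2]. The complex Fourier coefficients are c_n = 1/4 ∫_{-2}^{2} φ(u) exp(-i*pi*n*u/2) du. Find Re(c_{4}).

Since φ is real-valued, Re(c_{4}) = 1/4 ∫_{-2}^{2} φ(u) cos(2*pi*u) du = a_{4}/2.
Integrating by parts twice (tabular method), an antiderivative of (-2*u**2 + u + 2) cos(2*pi*u) is -u**2*sin(2*pi*u)/pi + u*sin(2*pi*u)/(2*pi) - u*cos(2*pi*u)/pi**2 + sin(2*pi*u)/(2*pi**3) + sin(2*pi*u)/pi + cos(2*pi*u)/(4*pi**2); evaluating from -2 to 2: ∫_{-2}^{2} (-2*u**2 + u + 2) cos(2*pi*u) du = (-7/(4*pi**2)) - (9/(4*pi**2)) = -4/pi**2.
Hence Re(c_{4}) = (1/4)·(-4/pi**2) = -1/pi**2.

-1/pi**2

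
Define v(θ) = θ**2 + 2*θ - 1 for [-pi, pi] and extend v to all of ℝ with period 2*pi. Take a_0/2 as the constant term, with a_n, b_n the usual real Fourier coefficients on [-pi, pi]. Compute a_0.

a_0 = 1/pi ∫_{-pi}^{pi} v(θ) dθ = 1/pi · (2*pi*(-3 + pi**2)/3) = -2 + 2*pi**2/3.

-2 + 2*pi**2/3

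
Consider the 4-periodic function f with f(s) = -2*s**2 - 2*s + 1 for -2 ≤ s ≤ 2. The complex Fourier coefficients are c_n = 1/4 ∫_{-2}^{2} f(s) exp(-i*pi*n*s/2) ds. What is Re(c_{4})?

Since f is real-valued, Re(c_{4}) = 1/4 ∫_{-2}^{2} f(s) cos(2*pi*s) ds = a_{4}/2.
Integrating by parts twice (tabular method), an antiderivative of (-2*s**2 - 2*s + 1) cos(2*pi*s) is -s**2*sin(2*pi*s)/pi - s*sin(2*pi*s)/pi - s*cos(2*pi*s)/pi**2 + sin(2*pi*s)/(2*pi**3) + sin(2*pi*s)/(2*pi) - cos(2*pi*s)/(2*pi**2); evaluating from -2 to 2: ∫_{-2}^{2} (-2*s**2 - 2*s + 1) cos(2*pi*s) ds = (-5/(2*pi**2)) - (3/(2*pi**2)) = -4/pi**2.
Hence Re(c_{4}) = (1/4)·(-4/pi**2) = -1/pi**2.

-1/pi**2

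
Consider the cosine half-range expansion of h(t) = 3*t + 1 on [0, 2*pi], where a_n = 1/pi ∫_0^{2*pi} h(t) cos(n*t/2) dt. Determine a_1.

-24/pi

a_1 = 1/pi ∫_0^{2*pi} (3*t + 1) cos(t/2) dt.
Integrating by parts (boundary term plus one more integral), an antiderivative of (3*t + 1) cos(t/2) is 6*t*sin(t/2) + 2*sin(t/2) + 12*cos(t/2); evaluating from 0 to 2*pi: ∫_{0}^{2*pi} (3*t + 1) cos(t/2) dt = (-12) - (12) = -24.
Hence a_1 = (1/pi)·(-24) = -24/pi.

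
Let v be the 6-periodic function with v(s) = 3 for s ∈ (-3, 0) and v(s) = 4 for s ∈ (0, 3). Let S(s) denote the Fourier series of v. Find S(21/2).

3

s = 21/2 differs from s = -3/2 by 2 full period(s), and the series is 6-periodic.
v is continuous at s = -3/2 with value 3, so the series converges to 3 there.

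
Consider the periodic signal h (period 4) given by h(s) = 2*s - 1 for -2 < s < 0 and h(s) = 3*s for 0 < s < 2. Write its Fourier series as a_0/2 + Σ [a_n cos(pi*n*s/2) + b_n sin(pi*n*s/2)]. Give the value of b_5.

12/(5*pi)

b_5 = 1/2 ∫_{-2}^{2} h(s) sin(5*pi*s/2) ds.
Split the integral at the breakpoints.
Integrating by parts (boundary term plus one more integral), an antiderivative of (2*s - 1) sin(5*pi*s/2) is -4*s*cos(5*pi*s/2)/(5*pi) + 8*sin(5*pi*s/2)/(25*pi**2) + 2*cos(5*pi*s/2)/(5*pi); evaluating from -2 to 0: ∫_{-2}^{0} (2*s - 1) sin(5*pi*s/2) ds = (2/(5*pi)) - (-2/pi) = 12/(5*pi).
Integrating by parts (boundary term plus one more integral), an antiderivative of (3*s) sin(5*pi*s/2) is -6*s*cos(5*pi*s/2)/(5*pi) + 12*sin(5*pi*s/2)/(25*pi**2); evaluating from 0 to 2: ∫_{0}^{2} (3*s) sin(5*pi*s/2) ds = (12/(5*pi)) - (0) = 12/(5*pi).
Summing the pieces and multiplying by (1/2) gives b_5 = 12/(5*pi).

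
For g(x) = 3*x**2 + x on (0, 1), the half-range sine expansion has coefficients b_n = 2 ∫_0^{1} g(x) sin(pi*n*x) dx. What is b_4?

b_4 = 2 ∫_0^{1} (3*x**2 + x) sin(4*pi*x) dx.
Integrating by parts twice (tabular method), an antiderivative of (3*x**2 + x) sin(4*pi*x) is -3*x**2*cos(4*pi*x)/(4*pi) + 3*x*sin(4*pi*x)/(8*pi**2) - x*cos(4*pi*x)/(4*pi) + sin(4*pi*x)/(16*pi**2) + 3*cos(4*pi*x)/(32*pi**3); evaluating from 0 to 1: ∫_{0}^{1} (3*x**2 + x) sin(4*pi*x) dx = ((3/32 - pi**2)/pi**3) - (3/(32*pi**3)) = -1/pi.
Hence b_4 = 2·(-1/pi) = -2/pi.

-2/pi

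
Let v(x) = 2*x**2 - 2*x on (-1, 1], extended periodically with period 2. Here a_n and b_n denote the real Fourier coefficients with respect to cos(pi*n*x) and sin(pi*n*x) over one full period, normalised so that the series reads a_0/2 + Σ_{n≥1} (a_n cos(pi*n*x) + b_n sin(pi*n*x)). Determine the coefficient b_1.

-4/pi

b_1 = ∫_{-1}^{1} v(x) sin(pi*x) dx.
Integrating by parts twice (tabular method), an antiderivative of (2*x**2 - 2*x) sin(pi*x) is -2*x**2*cos(pi*x)/pi + 4*x*sin(pi*x)/pi**2 + 2*x*cos(pi*x)/pi - 2*sin(pi*x)/pi**2 + 4*cos(pi*x)/pi**3; evaluating from -1 to 1: ∫_{-1}^{1} (2*x**2 - 2*x) sin(pi*x) dx = (-4/pi**3) - (-4/pi**3 + 4/pi) = -4/pi.
Hence b_1 = -4/pi.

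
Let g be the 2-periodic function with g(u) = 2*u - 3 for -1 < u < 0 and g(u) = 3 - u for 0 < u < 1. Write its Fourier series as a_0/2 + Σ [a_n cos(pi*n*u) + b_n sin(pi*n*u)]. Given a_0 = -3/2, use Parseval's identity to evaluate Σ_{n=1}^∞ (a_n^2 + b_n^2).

Parseval: a_0^2/2 + Σ_{n≥1} (a_n^2+b_n^2) = ∫_{-1}^{1} g(u)^2 du = 68/3.
Subtract a_0^2/2 = 9/8: Σ (a_n^2+b_n^2) = 517/24.

517/24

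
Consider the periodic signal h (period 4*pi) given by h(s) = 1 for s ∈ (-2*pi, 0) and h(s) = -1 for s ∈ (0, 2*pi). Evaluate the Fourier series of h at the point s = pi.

h is continuous at s = pi with value -1, so the series converges to -1 there.

-1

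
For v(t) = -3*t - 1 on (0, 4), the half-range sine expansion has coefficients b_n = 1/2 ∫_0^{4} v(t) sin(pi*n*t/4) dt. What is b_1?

-28/pi

b_1 = 1/2 ∫_0^{4} (-3*t - 1) sin(pi*t/4) dt.
Integrating by parts (boundary term plus one more integral), an antiderivative of (-3*t - 1) sin(pi*t/4) is 12*t*cos(pi*t/4)/pi - 48*sin(pi*t/4)/pi**2 + 4*cos(pi*t/4)/pi; evaluating from 0 to 4: ∫_{0}^{4} (-3*t - 1) sin(pi*t/4) dt = (-52/pi) - (4/pi) = -56/pi.
Hence b_1 = (1/2)·(-56/pi) = -28/pi.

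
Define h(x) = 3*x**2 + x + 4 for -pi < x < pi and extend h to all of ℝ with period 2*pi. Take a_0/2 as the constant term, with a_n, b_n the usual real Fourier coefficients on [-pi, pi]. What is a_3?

-4/3

a_3 = 1/pi ∫_{-pi}^{pi} h(x) cos(3*x) dx.
Integrating by parts twice (tabular method), an antiderivative of (3*x**2 + x + 4) cos(3*x) is x**2*sin(3*x) + x*sin(3*x)/3 + 2*x*cos(3*x)/3 + 10*sin(3*x)/9 + cos(3*x)/9; evaluating from -pi to pi: ∫_{-pi}^{pi} (3*x**2 + x + 4) cos(3*x) dx = (-2*pi/3 - 1/9) - (-1/9 + 2*pi/3) = -4*pi/3.
Hence a_3 = (1/pi)·(-4*pi/3) = -4/3.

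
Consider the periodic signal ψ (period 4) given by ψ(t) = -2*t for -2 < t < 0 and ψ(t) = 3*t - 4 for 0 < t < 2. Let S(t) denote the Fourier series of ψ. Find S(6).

t = 6 differs from t = -2 by 2 full period(s), and the series is 4-periodic.
At t = -2 the one-sided limits are ψ(-2^-) = 2 and ψ(-2^+) = 4.
By Dirichlet's theorem the series converges to their average, [(2) + (4)]/2 = 3.

3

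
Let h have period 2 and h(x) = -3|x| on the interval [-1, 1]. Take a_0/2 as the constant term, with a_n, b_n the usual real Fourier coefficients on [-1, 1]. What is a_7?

12/(49*pi**2)

a_7 = ∫_{-1}^{1} h(x) cos(7*pi*x) dx.
h is even and cos(7*pi*x) is even, so the integrand is even and a_7 = 2 ∫_0^{1} h(x) cos(7*pi*x) dx.
Integrating by parts (boundary term plus one more integral), an antiderivative of (-3*x) cos(7*pi*x) is -3*x*sin(7*pi*x)/(7*pi) - 3*cos(7*pi*x)/(49*pi**2); evaluating from 0 to 1: ∫_{0}^{1} (-3*x) cos(7*pi*x) dx = (3/(49*pi**2)) - (-3/(49*pi**2)) = 6/(49*pi**2).
Hence a_7 = 2·(6/(49*pi**2)) = 12/(49*pi**2).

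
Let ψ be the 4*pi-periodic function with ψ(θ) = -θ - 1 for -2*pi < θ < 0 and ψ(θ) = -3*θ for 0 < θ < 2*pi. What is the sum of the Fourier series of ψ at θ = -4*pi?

θ = -4*pi differs from θ = 0 by -1 full period(s), and the series is 4*pi-periodic.
At θ = 0 the one-sided limits are ψ(0^-) = -1 and ψ(0^+) = 0.
By Dirichlet's theorem the series converges to their average, [(-1) + (0)]/2 = -1/2.

-1/2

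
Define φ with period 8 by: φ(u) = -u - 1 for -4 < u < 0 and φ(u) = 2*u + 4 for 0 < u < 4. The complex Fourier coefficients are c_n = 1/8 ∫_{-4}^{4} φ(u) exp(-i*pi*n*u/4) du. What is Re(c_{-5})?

-12/(25*pi**2)

Since φ is real-valued, Re(c_{-5}) = 1/8 ∫_{-4}^{4} φ(u) cos(-5*pi*u/4) du = a_{5}/2.
Split the integral at the breakpoints.
Integrating by parts (boundary term plus one more integral), an antiderivative of (-u - 1) cos(-5*pi*u/4) is -4*u*sin(5*pi*u/4)/(5*pi) - 4*sin(5*pi*u/4)/(5*pi) - 16*cos(5*pi*u/4)/(25*pi**2); evaluating from -4 to 0: ∫_{-4}^{0} (-u - 1) cos(-5*pi*u/4) du = (-16/(25*pi**2)) - (16/(25*pi**2)) = -32/(25*pi**2).
Integrating by parts (boundary term plus one more integral), an antiderivative of (2*u + 4) cos(-5*pi*u/4) is 8*u*sin(5*pi*u/4)/(5*pi) + 16*sin(5*pi*u/4)/(5*pi) + 32*cos(5*pi*u/4)/(25*pi**2); evaluating from 0 to 4: ∫_{0}^{4} (2*u + 4) cos(-5*pi*u/4) du = (-32/(25*pi**2)) - (32/(25*pi**2)) = -64/(25*pi**2).
So ∫_{-4}^{4} φ(u) cos(-5*pi*u/4) du = -96/(25*pi**2).
Hence Re(c_{-5}) = (1/8)·(-96/(25*pi**2)) = -12/(25*pi**2).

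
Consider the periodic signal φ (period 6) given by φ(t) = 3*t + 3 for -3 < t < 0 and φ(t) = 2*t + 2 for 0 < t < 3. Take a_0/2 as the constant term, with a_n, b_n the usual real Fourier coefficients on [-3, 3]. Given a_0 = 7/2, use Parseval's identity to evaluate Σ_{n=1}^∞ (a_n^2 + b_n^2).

Parseval: a_0^2/2 + Σ_{n≥1} (a_n^2+b_n^2) = 1/3 ∫_{-3}^{3} φ(t)^2 dt = 37.
Subtract a_0^2/2 = 49/8: Σ (a_n^2+b_n^2) = 247/8.

247/8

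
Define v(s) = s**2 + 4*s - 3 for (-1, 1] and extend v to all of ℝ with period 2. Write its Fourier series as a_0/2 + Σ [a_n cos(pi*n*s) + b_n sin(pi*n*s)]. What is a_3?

-4/(9*pi**2)

a_3 = ∫_{-1}^{1} v(s) cos(3*pi*s) ds.
Integrating by parts twice (tabular method), an antiderivative of (s**2 + 4*s - 3) cos(3*pi*s) is s**2*sin(3*pi*s)/(3*pi) + 4*s*sin(3*pi*s)/(3*pi) + 2*s*cos(3*pi*s)/(9*pi**2) - sin(3*pi*s)/pi - 2*sin(3*pi*s)/(27*pi**3) + 4*cos(3*pi*s)/(9*pi**2); evaluating from -1 to 1: ∫_{-1}^{1} (s**2 + 4*s - 3) cos(3*pi*s) ds = (-2/(3*pi**2)) - (-2/(9*pi**2)) = -4/(9*pi**2).
Hence a_3 = -4/(9*pi**2).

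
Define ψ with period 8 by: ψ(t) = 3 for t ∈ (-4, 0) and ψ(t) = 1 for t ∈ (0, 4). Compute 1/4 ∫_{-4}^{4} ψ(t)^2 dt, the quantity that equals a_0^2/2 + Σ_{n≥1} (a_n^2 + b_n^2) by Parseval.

1/4 ∫_{-4}^{4} ψ(t)^2 dt = 1/4 · (40) = 10.

10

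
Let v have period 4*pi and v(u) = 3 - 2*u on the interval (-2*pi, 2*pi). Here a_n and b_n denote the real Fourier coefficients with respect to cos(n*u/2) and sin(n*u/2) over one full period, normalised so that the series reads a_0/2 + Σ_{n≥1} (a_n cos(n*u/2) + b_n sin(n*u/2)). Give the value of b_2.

4

b_2 = (1/(2*pi)) ∫_{-2*pi}^{2*pi} v(u) sin(u) du.
Integrating by parts (boundary term plus one more integral), an antiderivative of (3 - 2*u) sin(u) is 2*u*cos(u) - 2*sin(u) - 3*cos(u); evaluating from -2*pi to 2*pi: ∫_{-2*pi}^{2*pi} (3 - 2*u) sin(u) du = (-3 + 4*pi) - (-4*pi - 3) = 8*pi.
Hence b_2 = (1/(2*pi))·(8*pi) = 4.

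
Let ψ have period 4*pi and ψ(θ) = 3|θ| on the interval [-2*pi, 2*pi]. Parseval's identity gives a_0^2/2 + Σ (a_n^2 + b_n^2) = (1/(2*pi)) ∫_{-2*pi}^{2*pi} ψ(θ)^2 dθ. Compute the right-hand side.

(1/(2*pi)) ∫_{-2*pi}^{2*pi} ψ(θ)^2 dθ = (1/(2*pi)) · (48*pi**3) = 24*pi**2.

24*pi**2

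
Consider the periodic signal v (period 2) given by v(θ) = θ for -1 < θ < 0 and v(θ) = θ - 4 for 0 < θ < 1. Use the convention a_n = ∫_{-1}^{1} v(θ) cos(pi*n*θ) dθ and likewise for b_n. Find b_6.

b_6 = ∫_{-1}^{1} v(θ) sin(6*pi*θ) dθ.
Split the integral at the breakpoints.
Integrating by parts (boundary term plus one more integral), an antiderivative of (θ) sin(6*pi*θ) is -θ*cos(6*pi*θ)/(6*pi) + sin(6*pi*θ)/(36*pi**2); evaluating from -1 to 0: ∫_{-1}^{0} (θ) sin(6*pi*θ) dθ = (0) - (1/(6*pi)) = -1/(6*pi).
Integrating by parts (boundary term plus one more integral), an antiderivative of (θ - 4) sin(6*pi*θ) is -θ*cos(6*pi*θ)/(6*pi) + sin(6*pi*θ)/(36*pi**2) + 2*cos(6*pi*θ)/(3*pi); evaluating from 0 to 1: ∫_{0}^{1} (θ - 4) sin(6*pi*θ) dθ = (1/(2*pi)) - (2/(3*pi)) = -1/(6*pi).
Summing the pieces gives b_6 = -1/(3*pi).

-1/(3*pi)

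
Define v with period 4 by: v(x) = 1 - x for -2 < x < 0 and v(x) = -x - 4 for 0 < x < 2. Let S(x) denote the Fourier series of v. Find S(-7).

x = -7 differs from x = 1 by -2 full period(s), and the series is 4-periodic.
v is continuous at x = 1 with value -5, so the series converges to -5 there.

-5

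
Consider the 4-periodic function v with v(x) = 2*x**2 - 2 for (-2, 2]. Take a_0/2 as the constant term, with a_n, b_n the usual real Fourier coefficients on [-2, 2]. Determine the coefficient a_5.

a_5 = 1/2 ∫_{-2}^{2} v(x) cos(5*pi*x/2) dx.
v is even and cos(5*pi*x/2) is even, so the integrand is even and a_5 = ∫_0^{2} v(x) cos(5*pi*x/2) dx.
Integrating by parts twice (tabular method), an antiderivative of (2*x**2 - 2) cos(5*pi*x/2) is 4*x**2*sin(5*pi*x/2)/(5*pi) + 16*x*cos(5*pi*x/2)/(25*pi**2) - 4*sin(5*pi*x/2)/(5*pi) - 32*sin(5*pi*x/2)/(125*pi**3); evaluating from 0 to 2: ∫_{0}^{2} (2*x**2 - 2) cos(5*pi*x/2) dx = (-32/(25*pi**2)) - (0) = -32/(25*pi**2).
Hence a_5 = -32/(25*pi**2).

-32/(25*pi**2)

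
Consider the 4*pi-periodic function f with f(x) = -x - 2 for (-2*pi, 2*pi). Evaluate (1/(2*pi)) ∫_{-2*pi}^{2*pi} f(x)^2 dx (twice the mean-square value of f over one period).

(1/(2*pi)) ∫_{-2*pi}^{2*pi} f(x)^2 dx = (1/(2*pi)) · (16*pi*(3 + pi**2)/3) = 8 + 8*pi**2/3.

8 + 8*pi**2/3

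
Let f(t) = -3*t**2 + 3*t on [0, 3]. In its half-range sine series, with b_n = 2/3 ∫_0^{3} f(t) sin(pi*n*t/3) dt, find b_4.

b_4 = 2/3 ∫_0^{3} (-3*t**2 + 3*t) sin(4*pi*t/3) dt.
Integrating by parts twice (tabular method), an antiderivative of (-3*t**2 + 3*t) sin(4*pi*t/3) is 9*t**2*cos(4*pi*t/3)/(4*pi) - 27*t*sin(4*pi*t/3)/(8*pi**2) - 9*t*cos(4*pi*t/3)/(4*pi) + 27*sin(4*pi*t/3)/(16*pi**2) - 81*cos(4*pi*t/3)/(32*pi**3); evaluating from 0 to 3: ∫_{0}^{3} (-3*t**2 + 3*t) sin(4*pi*t/3) dt = (27*(-3 + 16*pi**2)/(32*pi**3)) - (-81/(32*pi**3)) = 27/(2*pi).
Hence b_4 = (2/3)·(27/(2*pi)) = 9/pi.

9/pi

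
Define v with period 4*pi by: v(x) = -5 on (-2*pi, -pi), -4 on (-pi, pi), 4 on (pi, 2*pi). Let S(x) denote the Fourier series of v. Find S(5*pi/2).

x = 5*pi/2 differs from x = -3*pi/2 by 1 full period(s), and the series is 4*pi-periodic.
v is continuous at x = -3*pi/2 with value -5, so the series converges to -5 there.

-5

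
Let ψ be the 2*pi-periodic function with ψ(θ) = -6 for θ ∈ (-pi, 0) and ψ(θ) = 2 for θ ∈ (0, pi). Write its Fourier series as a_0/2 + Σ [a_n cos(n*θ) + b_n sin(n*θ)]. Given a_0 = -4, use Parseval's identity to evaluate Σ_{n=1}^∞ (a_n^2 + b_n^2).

Parseval: a_0^2/2 + Σ_{n≥1} (a_n^2+b_n^2) = 1/pi ∫_{-pi}^{pi} ψ(θ)^2 dθ = 40.
Subtract a_0^2/2 = 8: Σ (a_n^2+b_n^2) = 32.

32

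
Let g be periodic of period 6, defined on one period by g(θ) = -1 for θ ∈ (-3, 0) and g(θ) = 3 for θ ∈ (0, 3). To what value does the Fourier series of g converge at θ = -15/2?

-1

θ = -15/2 differs from θ = -3/2 by -1 full period(s), and the series is 6-periodic.
g is continuous at θ = -3/2 with value -1, so the series converges to -1 there.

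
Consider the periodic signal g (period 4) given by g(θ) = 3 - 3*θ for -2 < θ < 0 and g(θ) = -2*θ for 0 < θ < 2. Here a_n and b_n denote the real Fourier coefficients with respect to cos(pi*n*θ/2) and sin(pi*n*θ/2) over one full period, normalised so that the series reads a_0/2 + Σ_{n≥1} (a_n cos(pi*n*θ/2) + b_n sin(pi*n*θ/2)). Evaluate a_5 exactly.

a_5 = 1/2 ∫_{-2}^{2} g(θ) cos(5*pi*θ/2) dθ.
Split the integral at the breakpoints.
Integrating by parts (boundary term plus one more integral), an antiderivative of (3 - 3*θ) cos(5*pi*θ/2) is -6*θ*sin(5*pi*θ/2)/(5*pi) + 6*sin(5*pi*θ/2)/(5*pi) - 12*cos(5*pi*θ/2)/(25*pi**2); evaluating from -2 to 0: ∫_{-2}^{0} (3 - 3*θ) cos(5*pi*θ/2) dθ = (-12/(25*pi**2)) - (12/(25*pi**2)) = -24/(25*pi**2).
Integrating by parts (boundary term plus one more integral), an antiderivative of (-2*θ) cos(5*pi*θ/2) is -4*θ*sin(5*pi*θ/2)/(5*pi) - 8*cos(5*pi*θ/2)/(25*pi**2); evaluating from 0 to 2: ∫_{0}^{2} (-2*θ) cos(5*pi*θ/2) dθ = (8/(25*pi**2)) - (-8/(25*pi**2)) = 16/(25*pi**2).
Summing the pieces and multiplying by (1/2) gives a_5 = -4/(25*pi**2).

-4/(25*pi**2)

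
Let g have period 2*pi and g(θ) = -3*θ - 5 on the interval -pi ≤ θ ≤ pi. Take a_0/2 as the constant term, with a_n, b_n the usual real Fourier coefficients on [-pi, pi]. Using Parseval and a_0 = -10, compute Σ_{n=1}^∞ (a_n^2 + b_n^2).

Parseval: a_0^2/2 + Σ_{n≥1} (a_n^2+b_n^2) = 1/pi ∫_{-pi}^{pi} g(θ)^2 dθ = 50 + 6*pi**2.
Subtract a_0^2/2 = 50: Σ (a_n^2+b_n^2) = 6*pi**2.

6*pi**2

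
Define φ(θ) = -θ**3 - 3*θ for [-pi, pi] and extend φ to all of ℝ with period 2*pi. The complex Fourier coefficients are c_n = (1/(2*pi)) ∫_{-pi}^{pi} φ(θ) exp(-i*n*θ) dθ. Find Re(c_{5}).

Since φ is real-valued, Re(c_{5}) = (1/(2*pi)) ∫_{-pi}^{pi} φ(θ) cos(5*θ) dθ = a_{5}/2.
(φ is odd, so the integrand is odd over a symmetric interval and the integral vanishes.)

0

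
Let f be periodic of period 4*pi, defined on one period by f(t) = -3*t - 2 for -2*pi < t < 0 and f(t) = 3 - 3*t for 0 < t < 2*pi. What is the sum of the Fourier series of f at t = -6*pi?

1/2

t = -6*pi differs from t = -2*pi by -1 full period(s), and the series is 4*pi-periodic.
At t = -2*pi the one-sided limits are f(-2*pi^-) = 3 - 6*pi and f(-2*pi^+) = -2 + 6*pi.
By Dirichlet's theorem the series converges to their average, [(3 - 6*pi) + (-2 + 6*pi)]/2 = 1/2.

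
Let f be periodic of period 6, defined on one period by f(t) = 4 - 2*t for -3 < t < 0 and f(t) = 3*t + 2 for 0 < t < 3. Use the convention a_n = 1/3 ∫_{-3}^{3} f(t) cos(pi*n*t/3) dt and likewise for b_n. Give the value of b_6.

-1/(2*pi)

b_6 = 1/3 ∫_{-3}^{3} f(t) sin(2*pi*t) dt.
Split the integral at the breakpoints.
Integrating by parts (boundary term plus one more integral), an antiderivative of (4 - 2*t) sin(2*pi*t) is t*cos(2*pi*t)/pi - sin(2*pi*t)/(2*pi**2) - 2*cos(2*pi*t)/pi; evaluating from -3 to 0: ∫_{-3}^{0} (4 - 2*t) sin(2*pi*t) dt = (-2/pi) - (-5/pi) = 3/pi.
Integrating by parts (boundary term plus one more integral), an antiderivative of (3*t + 2) sin(2*pi*t) is -3*t*cos(2*pi*t)/(2*pi) + 3*sin(2*pi*t)/(4*pi**2) - cos(2*pi*t)/pi; evaluating from 0 to 3: ∫_{0}^{3} (3*t + 2) sin(2*pi*t) dt = (-11/(2*pi)) - (-1/pi) = -9/(2*pi).
Summing the pieces and multiplying by (1/3) gives b_6 = -1/(2*pi).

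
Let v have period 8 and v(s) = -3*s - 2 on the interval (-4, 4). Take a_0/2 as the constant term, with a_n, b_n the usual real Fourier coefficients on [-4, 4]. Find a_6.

0

a_6 = 1/4 ∫_{-4}^{4} v(s) cos(3*pi*s/2) ds.
Integrating by parts (boundary term plus one more integral), an antiderivative of (-3*s - 2) cos(3*pi*s/2) is -2*s*sin(3*pi*s/2)/pi - 4*sin(3*pi*s/2)/(3*pi) - 4*cos(3*pi*s/2)/(3*pi**2); evaluating from -4 to 4: ∫_{-4}^{4} (-3*s - 2) cos(3*pi*s/2) ds = (-4/(3*pi**2)) - (-4/(3*pi**2)) = 0.
Hence a_6 = (1/4)·(0) = 0.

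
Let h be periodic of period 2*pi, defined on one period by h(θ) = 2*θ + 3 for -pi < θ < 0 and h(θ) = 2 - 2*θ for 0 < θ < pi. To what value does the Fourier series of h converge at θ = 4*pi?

θ = 4*pi differs from θ = 0 by 2 full period(s), and the series is 2*pi-periodic.
At θ = 0 the one-sided limits are h(0^-) = 3 and h(0^+) = 2.
By Dirichlet's theorem the series converges to their average, [(3) + (2)]/2 = 5/2.

5/2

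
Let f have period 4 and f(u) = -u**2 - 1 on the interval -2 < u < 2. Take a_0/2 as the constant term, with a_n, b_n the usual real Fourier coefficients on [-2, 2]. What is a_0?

-14/3

a_0 = 1/2 ∫_{-2}^{2} f(u) du = 1/2 · (-28/3) = -14/3.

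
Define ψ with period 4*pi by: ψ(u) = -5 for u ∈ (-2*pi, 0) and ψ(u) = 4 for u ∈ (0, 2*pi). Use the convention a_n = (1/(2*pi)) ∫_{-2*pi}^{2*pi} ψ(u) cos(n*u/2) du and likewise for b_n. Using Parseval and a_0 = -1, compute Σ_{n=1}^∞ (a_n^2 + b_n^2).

Parseval: a_0^2/2 + Σ_{n≥1} (a_n^2+b_n^2) = (1/(2*pi)) ∫_{-2*pi}^{2*pi} ψ(u)^2 du = 41.
Subtract a_0^2/2 = 1/2: Σ (a_n^2+b_n^2) = 81/2.

81/2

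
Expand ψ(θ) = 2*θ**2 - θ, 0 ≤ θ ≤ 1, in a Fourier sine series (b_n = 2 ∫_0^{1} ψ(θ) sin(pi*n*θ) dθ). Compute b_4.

b_4 = 2 ∫_0^{1} (2*θ**2 - θ) sin(4*pi*θ) dθ.
Integrating by parts twice (tabular method), an antiderivative of (2*θ**2 - θ) sin(4*pi*θ) is -θ**2*cos(4*pi*θ)/(2*pi) + θ*sin(4*pi*θ)/(4*pi**2) + θ*cos(4*pi*θ)/(4*pi) - sin(4*pi*θ)/(16*pi**2) + cos(4*pi*θ)/(16*pi**3); evaluating from 0 to 1: ∫_{0}^{1} (2*θ**2 - θ) sin(4*pi*θ) dθ = ((1 - 4*pi**2)/(16*pi**3)) - (1/(16*pi**3)) = -1/(4*pi).
Hence b_4 = 2·(-1/(4*pi)) = -1/(2*pi).

-1/(2*pi)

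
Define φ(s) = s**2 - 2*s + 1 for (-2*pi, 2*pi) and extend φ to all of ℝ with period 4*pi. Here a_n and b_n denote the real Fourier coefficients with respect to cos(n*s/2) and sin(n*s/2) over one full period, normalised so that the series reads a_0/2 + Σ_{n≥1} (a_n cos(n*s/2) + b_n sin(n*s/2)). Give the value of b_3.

-8/3

b_3 = (1/(2*pi)) ∫_{-2*pi}^{2*pi} φ(s) sin(3*s/2) ds.
Integrating by parts twice (tabular method), an antiderivative of (s**2 - 2*s + 1) sin(3*s/2) is -2*s**2*cos(3*s/2)/3 + 8*s*sin(3*s/2)/9 + 4*s*cos(3*s/2)/3 - 8*sin(3*s/2)/9 - 2*cos(3*s/2)/27; evaluating from -2*pi to 2*pi: ∫_{-2*pi}^{2*pi} (s**2 - 2*s + 1) sin(3*s/2) ds = (-8*pi/3 + 2/27 + 8*pi**2/3) - (2/27 + 8*pi/3 + 8*pi**2/3) = -16*pi/3.
Hence b_3 = (1/(2*pi))·(-16*pi/3) = -8/3.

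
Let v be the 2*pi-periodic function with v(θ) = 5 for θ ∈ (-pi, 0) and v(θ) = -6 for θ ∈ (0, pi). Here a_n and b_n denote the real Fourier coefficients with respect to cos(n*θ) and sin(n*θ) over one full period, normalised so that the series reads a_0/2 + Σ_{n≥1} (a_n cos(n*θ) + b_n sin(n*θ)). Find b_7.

b_7 = 1/pi ∫_{-pi}^{pi} v(θ) sin(7*θ) dθ.
Split the integral at the breakpoints.
Directly, an antiderivative of (5) sin(7*θ) is -5*cos(7*θ)/7; evaluating from -pi to 0: ∫_{-pi}^{0} (5) sin(7*θ) dθ = (-5/7) - (5/7) = -10/7.
Directly, an antiderivative of (-6) sin(7*θ) is 6*cos(7*θ)/7; evaluating from 0 to pi: ∫_{0}^{pi} (-6) sin(7*θ) dθ = (-6/7) - (6/7) = -12/7.
Summing the pieces and multiplying by (1/pi) gives b_7 = -22/(7*pi).

-22/(7*pi)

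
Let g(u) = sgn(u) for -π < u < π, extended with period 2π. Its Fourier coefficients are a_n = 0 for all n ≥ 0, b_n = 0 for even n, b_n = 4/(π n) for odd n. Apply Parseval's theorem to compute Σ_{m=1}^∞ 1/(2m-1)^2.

Parseval: Σ b_n^2 = (1/π) ∫_{-π}^{π} g(u)^2 du = 2.
Only odd n contribute, with b_n^2 = 16/(π^2 n^2), so Σ_{m≥1} 1/(2m-1)^2 = π^2·(2)/16 = pi**2/8.

pi**2/8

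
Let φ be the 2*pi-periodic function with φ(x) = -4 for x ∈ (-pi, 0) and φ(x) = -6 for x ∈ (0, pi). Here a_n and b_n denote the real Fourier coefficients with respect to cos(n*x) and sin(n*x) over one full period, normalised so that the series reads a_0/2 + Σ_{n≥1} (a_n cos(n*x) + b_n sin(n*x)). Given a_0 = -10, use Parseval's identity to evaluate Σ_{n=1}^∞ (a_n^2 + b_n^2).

2

Parseval: a_0^2/2 + Σ_{n≥1} (a_n^2+b_n^2) = 1/pi ∫_{-pi}^{pi} φ(x)^2 dx = 52.
Subtract a_0^2/2 = 50: Σ (a_n^2+b_n^2) = 2.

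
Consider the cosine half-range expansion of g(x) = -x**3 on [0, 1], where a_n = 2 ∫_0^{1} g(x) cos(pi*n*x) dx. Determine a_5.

6*(-4 + 25*pi**2)/(625*pi**4)

a_5 = 2 ∫_0^{1} (-x**3) cos(5*pi*x) dx.
Integrating by parts three times (tabular method), an antiderivative of (-x**3) cos(5*pi*x) is -x**3*sin(5*pi*x)/(5*pi) - 3*x**2*cos(5*pi*x)/(25*pi**2) + 6*x*sin(5*pi*x)/(125*pi**3) + 6*cos(5*pi*x)/(625*pi**4); evaluating from 0 to 1: ∫_{0}^{1} (-x**3) cos(5*pi*x) dx = (3*(-2 + 25*pi**2)/(625*pi**4)) - (6/(625*pi**4)) = 3*(-4 + 25*pi**2)/(625*pi**4).
Hence a_5 = 2·(3*(-4 + 25*pi**2)/(625*pi**4)) = 6*(-4 + 25*pi**2)/(625*pi**4).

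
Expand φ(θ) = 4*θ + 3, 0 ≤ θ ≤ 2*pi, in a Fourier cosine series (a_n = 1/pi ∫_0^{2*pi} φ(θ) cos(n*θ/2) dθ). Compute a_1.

a_1 = 1/pi ∫_0^{2*pi} (4*θ + 3) cos(θ/2) dθ.
Integrating by parts (boundary term plus one more integral), an antiderivative of (4*θ + 3) cos(θ/2) is 8*θ*sin(θ/2) + 6*sin(θ/2) + 16*cos(θ/2); evaluating from 0 to 2*pi: ∫_{0}^{2*pi} (4*θ + 3) cos(θ/2) dθ = (-16) - (16) = -32.
Hence a_1 = (1/pi)·(-32) = -32/pi.

-32/pi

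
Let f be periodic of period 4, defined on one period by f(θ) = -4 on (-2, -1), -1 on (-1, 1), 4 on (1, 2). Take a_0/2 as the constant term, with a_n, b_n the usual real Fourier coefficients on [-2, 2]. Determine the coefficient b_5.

8/(5*pi)

b_5 = 1/2 ∫_{-2}^{2} f(θ) sin(5*pi*θ/2) dθ.
Split the integral at the breakpoints.
Directly, an antiderivative of (-4) sin(5*pi*θ/2) is 8*cos(5*pi*θ/2)/(5*pi); evaluating from -2 to -1: ∫_{-2}^{-1} (-4) sin(5*pi*θ/2) dθ = (0) - (-8/(5*pi)) = 8/(5*pi).
Directly, an antiderivative of (-1) sin(5*pi*θ/2) is 2*cos(5*pi*θ/2)/(5*pi); evaluating from -1 to 1: ∫_{-1}^{1} (-1) sin(5*pi*θ/2) dθ = (0) - (0) = 0.
Directly, an antiderivative of (4) sin(5*pi*θ/2) is -8*cos(5*pi*θ/2)/(5*pi); evaluating from 1 to 2: ∫_{1}^{2} (4) sin(5*pi*θ/2) dθ = (8/(5*pi)) - (0) = 8/(5*pi).
Summing the pieces and multiplying by (1/2) gives b_5 = 8/(5*pi).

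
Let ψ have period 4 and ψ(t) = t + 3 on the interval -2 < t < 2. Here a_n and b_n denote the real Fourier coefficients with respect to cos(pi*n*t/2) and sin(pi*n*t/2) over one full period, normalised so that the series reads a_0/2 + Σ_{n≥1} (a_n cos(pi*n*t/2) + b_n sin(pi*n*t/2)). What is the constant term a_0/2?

a_0 = 1/2 ∫_{-2}^{2} ψ(t) dt = 1/2 · (12) = 6.
So the constant term a_0/2 = 3.

3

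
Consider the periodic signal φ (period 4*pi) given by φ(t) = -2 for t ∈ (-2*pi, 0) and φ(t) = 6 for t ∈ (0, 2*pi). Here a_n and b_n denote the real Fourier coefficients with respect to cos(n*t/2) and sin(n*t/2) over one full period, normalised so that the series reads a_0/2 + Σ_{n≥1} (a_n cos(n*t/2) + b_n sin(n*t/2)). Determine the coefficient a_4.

0

a_4 = (1/(2*pi)) ∫_{-2*pi}^{2*pi} φ(t) cos(2*t) dt.
Split the integral at the breakpoints.
Directly, an antiderivative of (-2) cos(2*t) is -sin(2*t); evaluating from -2*pi to 0: ∫_{-2*pi}^{0} (-2) cos(2*t) dt = (0) - (0) = 0.
Directly, an antiderivative of (6) cos(2*t) is 3*sin(2*t); evaluating from 0 to 2*pi: ∫_{0}^{2*pi} (6) cos(2*t) dt = (0) - (0) = 0.
Summing the pieces and multiplying by (1/(2*pi)) gives a_4 = 0.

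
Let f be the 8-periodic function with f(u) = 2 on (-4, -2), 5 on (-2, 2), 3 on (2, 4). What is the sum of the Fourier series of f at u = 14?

u = 14 differs from u = -2 by 2 full period(s), and the series is 8-periodic.
At u = -2 the one-sided limits are f(-2^-) = 2 and f(-2^+) = 5.
By Dirichlet's theorem the series converges to their average, [(2) + (5)]/2 = 7/2.

7/2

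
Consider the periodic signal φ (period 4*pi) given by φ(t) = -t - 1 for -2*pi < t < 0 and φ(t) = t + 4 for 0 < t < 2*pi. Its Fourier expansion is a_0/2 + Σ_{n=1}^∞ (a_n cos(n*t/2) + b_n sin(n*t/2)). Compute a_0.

3 + 2*pi

a_0 = (1/(2*pi)) ∫_{-2*pi}^{2*pi} φ(t) dt = (1/(2*pi)) · (2*pi*(3 + 2*pi)) = 3 + 2*pi.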